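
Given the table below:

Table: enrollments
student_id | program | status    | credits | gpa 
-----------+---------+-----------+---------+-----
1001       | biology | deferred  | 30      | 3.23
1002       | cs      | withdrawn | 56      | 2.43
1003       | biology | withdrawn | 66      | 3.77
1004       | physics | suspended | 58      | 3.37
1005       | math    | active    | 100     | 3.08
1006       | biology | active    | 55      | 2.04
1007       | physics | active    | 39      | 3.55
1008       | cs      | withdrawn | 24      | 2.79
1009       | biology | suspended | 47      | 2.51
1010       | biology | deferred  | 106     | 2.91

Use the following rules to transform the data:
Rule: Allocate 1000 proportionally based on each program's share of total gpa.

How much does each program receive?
biology: 487.2, cs: 175.88, math: 103.77, physics: 233.15

Step 1: Calculate total gpa = 29.68
Step 2: Calculate each program's proportion:
  biology: 14.46/29.68 = 48.72% → 487.2
  cs: 5.22/29.68 = 17.59% → 175.88
  math: 3.08/29.68 = 10.38% → 103.77
  physics: 6.92/29.68 = 23.32% → 233.15
Step 3: Verify: sum of allocations ≈ 1000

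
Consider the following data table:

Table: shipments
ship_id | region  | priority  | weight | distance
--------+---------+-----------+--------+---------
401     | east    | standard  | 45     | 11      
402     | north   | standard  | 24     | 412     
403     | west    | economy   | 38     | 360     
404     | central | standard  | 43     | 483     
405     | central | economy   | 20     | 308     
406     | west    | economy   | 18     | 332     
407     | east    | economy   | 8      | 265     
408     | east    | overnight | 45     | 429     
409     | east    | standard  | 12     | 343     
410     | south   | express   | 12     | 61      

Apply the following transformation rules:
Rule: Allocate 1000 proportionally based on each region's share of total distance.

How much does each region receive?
central: 263.32, east: 348.87, north: 137.15, south: 20.31, west: 230.36

Step 1: Calculate total distance = 3004
Step 2: Calculate each region's proportion:
  central: 791/3004 = 26.33% → 263.32
  east: 1048/3004 = 34.89% → 348.87
  north: 412/3004 = 13.72% → 137.15
  south: 61/3004 = 2.03% → 20.31
  west: 692/3004 = 23.04% → 230.36
Step 3: Verify: sum of allocations ≈ 1000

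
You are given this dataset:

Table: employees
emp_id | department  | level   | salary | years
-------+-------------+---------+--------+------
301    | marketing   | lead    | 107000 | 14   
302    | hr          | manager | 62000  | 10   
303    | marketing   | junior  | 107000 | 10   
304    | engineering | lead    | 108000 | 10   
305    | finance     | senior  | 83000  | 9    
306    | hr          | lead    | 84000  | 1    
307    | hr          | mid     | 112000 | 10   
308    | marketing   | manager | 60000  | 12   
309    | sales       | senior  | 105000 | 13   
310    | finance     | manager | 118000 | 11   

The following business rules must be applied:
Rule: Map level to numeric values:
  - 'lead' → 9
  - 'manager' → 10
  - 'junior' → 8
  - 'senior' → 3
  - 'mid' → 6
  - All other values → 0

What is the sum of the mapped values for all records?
77

Step 1: Apply mapping to each record
Step 2: Count by status:
  'lead': 3 records × 9 = 27
  'manager': 3 records × 10 = 30
  'junior': 1 records × 8 = 8
  'senior': 2 records × 3 = 6
  'mid': 1 records × 6 = 6
Step 3: Sum all mapped values = 77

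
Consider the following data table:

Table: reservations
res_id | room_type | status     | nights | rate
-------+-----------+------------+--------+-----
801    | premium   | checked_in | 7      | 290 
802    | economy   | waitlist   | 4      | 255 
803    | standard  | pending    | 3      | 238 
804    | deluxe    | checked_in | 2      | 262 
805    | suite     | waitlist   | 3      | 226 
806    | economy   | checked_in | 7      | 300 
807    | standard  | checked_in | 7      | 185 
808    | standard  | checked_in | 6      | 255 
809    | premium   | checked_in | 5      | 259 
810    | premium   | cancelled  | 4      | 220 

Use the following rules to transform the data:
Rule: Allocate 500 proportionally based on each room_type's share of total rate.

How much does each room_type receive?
deluxe: 52.61, economy: 111.45, premium: 154.42, standard: 136.14, suite: 45.38

Step 1: Calculate total rate = 2490
Step 2: Calculate each room_type's proportion:
  deluxe: 262/2490 = 10.52% → 52.61
  economy: 555/2490 = 22.29% → 111.45
  premium: 769/2490 = 30.88% → 154.42
  standard: 678/2490 = 27.23% → 136.14
  suite: 226/2490 = 9.08% → 45.38
Step 3: Verify: sum of allocations ≈ 500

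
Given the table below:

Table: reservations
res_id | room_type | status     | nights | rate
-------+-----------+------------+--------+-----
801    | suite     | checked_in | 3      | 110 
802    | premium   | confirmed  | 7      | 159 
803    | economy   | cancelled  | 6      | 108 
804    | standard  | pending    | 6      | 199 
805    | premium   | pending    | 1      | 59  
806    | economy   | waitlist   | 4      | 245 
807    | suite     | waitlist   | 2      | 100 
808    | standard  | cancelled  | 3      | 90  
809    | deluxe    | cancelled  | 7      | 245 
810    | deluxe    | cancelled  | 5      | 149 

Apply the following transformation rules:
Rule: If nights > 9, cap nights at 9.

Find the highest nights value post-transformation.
7

Step 1: Original maximum nights = 7
Step 2: Check cap of 9 against maximum
Step 3: No records exceed the cap (max 7 <= cap 9), so no capping applies
Step 4: Maximum after transformation = 7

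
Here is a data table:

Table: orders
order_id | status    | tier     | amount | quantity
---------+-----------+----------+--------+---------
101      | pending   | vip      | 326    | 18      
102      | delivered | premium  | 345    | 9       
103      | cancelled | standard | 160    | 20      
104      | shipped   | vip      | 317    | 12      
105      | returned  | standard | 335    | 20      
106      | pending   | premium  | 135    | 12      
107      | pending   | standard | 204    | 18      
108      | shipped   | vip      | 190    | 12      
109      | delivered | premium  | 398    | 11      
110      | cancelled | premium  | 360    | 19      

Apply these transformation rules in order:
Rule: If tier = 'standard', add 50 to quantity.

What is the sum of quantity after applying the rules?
301

Step 1: Count records where tier = 'standard': 3
Step 2: Total bonus added: 3 × 50 = 150
Step 3: Original sum of quantity: 151
Step 4: Final sum = 151 + 150 = 301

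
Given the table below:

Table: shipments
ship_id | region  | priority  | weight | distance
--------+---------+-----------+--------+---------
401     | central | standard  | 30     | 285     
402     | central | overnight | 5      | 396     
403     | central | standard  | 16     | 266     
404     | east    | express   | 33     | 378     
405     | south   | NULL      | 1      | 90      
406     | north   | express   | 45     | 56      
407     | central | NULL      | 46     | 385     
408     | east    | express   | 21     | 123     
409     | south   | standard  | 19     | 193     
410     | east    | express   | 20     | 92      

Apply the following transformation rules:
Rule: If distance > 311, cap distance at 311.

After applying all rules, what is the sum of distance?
2038

Step 1: 3 records have distance > 311
Step 2: These records originally summed to 1159
Step 3: After capping: 3 × 311 = 933
Step 4: Unaffected records sum: 1105
Step 5: Final sum = 933 + 1105 = 2038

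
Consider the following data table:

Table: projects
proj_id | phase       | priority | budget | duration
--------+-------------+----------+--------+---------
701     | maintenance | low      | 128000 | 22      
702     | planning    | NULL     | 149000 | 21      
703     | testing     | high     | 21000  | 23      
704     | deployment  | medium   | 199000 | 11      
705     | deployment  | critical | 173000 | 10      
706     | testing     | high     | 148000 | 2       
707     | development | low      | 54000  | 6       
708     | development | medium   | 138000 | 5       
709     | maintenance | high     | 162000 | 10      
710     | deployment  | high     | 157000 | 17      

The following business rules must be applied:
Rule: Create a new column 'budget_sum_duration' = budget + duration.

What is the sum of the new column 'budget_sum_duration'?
1329127

Step 1: For each record, compute budget + duration
Example calculations:
  128000 + 22 = 128022
  149000 + 21 = 149021
  21000 + 23 = 21023
  ...
Step 2: Sum all derived values
Step 3: Total = 1329127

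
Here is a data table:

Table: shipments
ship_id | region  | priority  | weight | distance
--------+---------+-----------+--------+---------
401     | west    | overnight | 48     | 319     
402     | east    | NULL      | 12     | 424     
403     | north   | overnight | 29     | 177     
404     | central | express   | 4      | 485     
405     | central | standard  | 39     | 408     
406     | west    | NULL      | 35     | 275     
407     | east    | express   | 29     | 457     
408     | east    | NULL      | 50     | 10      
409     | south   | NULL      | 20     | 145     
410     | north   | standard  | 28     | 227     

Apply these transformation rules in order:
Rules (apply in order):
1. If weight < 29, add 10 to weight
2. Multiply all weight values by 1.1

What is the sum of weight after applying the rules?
367.4

Step 1: Apply Rule 1 - Add 10 to records with weight < 29
  - 4 records affected: 64 + (4 × 10) = 104
  - Unaffected records: 230
  - Sum after Rule 1: 334
Step 2: Apply Rule 2 - Multiply all by 1.1
  - 334 × 1.1 = 367.4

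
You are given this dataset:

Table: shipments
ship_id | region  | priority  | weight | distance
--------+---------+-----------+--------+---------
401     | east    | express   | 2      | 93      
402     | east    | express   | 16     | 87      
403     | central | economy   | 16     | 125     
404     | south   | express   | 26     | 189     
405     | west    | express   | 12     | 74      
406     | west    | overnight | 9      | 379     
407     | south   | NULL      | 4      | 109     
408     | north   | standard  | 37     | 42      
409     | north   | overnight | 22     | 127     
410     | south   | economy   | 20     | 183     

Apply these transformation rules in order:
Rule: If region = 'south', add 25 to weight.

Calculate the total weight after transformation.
239

Step 1: Count records where region = 'south': 3
Step 2: Total bonus added: 3 × 25 = 75
Step 3: Original sum of weight: 164
Step 4: Final sum = 164 + 75 = 239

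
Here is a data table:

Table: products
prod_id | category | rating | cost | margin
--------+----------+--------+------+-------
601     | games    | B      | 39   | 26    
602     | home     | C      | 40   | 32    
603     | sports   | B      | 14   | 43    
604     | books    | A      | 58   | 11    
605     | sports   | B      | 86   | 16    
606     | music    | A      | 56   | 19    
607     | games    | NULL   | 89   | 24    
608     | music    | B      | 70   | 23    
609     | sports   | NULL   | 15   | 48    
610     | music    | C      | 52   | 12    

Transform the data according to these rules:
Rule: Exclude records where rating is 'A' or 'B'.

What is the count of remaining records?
4

Step 1: Count records to exclude
  - 2 (A) + 4 (B) = 6 records
Step 2: Total records: 10
Step 3: Remaining = 10 - 6 = 4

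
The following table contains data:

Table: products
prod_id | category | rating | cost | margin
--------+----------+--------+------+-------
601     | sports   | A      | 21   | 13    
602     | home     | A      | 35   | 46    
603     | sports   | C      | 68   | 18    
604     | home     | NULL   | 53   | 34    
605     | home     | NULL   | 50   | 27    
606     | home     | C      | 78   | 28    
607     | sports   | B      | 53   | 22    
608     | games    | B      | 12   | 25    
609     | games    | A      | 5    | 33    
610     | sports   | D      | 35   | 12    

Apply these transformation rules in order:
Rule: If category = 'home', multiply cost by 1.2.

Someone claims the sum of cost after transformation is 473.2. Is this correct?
No, the correct result is 453.2.

Step 1: Calculate the correct sum after transformation
Step 2: Apply multiplier 1.2 to records where category = 'home'
Step 3: Correct result = 453.2
Step 4: Claimed result = 473.2
Step 5: 453.2 ≠ 473.2
Conclusion: The claimed result is incorrect. The correct answer is 453.2.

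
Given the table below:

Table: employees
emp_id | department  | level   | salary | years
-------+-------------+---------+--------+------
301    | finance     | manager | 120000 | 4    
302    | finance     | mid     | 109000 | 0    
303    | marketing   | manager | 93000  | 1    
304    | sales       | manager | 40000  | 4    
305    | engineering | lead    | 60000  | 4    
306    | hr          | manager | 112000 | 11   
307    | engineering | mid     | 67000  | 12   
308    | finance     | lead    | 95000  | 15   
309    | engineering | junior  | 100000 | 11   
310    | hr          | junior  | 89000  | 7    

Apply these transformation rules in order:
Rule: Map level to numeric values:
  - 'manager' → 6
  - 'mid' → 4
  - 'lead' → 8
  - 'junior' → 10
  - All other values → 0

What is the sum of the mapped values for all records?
68

Step 1: Apply mapping to each record
Step 2: Count by status:
  'manager': 4 records × 6 = 24
  'mid': 2 records × 4 = 8
  'lead': 2 records × 8 = 16
  'junior': 2 records × 10 = 20
Step 3: Sum all mapped values = 68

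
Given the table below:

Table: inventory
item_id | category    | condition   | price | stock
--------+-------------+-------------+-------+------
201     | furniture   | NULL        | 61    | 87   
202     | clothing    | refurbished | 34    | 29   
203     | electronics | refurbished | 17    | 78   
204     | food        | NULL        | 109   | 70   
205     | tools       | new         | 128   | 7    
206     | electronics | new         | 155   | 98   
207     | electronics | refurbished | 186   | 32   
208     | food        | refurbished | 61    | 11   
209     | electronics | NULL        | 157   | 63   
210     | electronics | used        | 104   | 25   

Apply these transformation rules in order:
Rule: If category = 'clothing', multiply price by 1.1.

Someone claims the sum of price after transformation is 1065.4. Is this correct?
No, the correct result is 1015.4.

Step 1: Calculate the correct sum after transformation
Step 2: Apply multiplier 1.1 to records where category = 'clothing'
Step 3: Correct result = 1015.4
Step 4: Claimed result = 1065.4
Step 5: 1015.4 ≠ 1065.4
Conclusion: The claimed result is incorrect. The correct answer is 1015.4.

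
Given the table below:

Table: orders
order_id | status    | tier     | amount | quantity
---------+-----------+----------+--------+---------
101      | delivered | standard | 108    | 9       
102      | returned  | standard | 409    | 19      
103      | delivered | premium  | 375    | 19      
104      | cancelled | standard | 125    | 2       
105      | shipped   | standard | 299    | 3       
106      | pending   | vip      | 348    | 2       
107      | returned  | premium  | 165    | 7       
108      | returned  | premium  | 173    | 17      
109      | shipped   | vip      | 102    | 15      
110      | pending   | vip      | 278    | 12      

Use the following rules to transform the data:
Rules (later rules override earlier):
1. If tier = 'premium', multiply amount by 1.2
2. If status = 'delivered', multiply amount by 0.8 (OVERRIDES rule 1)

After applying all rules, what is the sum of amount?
2353.0

Step 1: Rule 2 takes priority for records with status = 'delivered'
  - 2 records: 483 × 0.8 = 386.4
Step 2: Rule 1 applies to remaining records with tier = 'premium'
  - 2 records: 338 × 1.2 = 405.6
Step 3: Other records unchanged: 1561
Step 4: Final sum = 386.4 + 405.6 + 1561 = 2353.0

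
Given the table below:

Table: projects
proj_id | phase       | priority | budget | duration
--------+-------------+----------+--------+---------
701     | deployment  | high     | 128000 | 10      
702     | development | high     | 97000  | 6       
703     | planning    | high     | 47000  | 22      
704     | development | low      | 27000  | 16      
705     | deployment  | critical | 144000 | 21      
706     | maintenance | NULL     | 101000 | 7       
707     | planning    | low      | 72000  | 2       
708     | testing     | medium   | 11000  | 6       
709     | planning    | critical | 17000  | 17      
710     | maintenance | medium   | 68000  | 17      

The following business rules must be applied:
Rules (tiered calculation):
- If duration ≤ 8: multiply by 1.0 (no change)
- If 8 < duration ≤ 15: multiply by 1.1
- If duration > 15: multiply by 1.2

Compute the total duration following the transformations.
143.6

Step 1: Tier 1 (duration ≤ 8): 4 records, sum = 21 × 1.0 = 21.0
Step 2: Tier 2 (8 < duration ≤ 15): 1 records, sum = 10 × 1.1 = 11.0
Step 3: Tier 3 (duration > 15): 5 records, sum = 93 × 1.2 = 111.6
Step 4: Final sum = 21.0 + 11.0 + 111.6 = 143.6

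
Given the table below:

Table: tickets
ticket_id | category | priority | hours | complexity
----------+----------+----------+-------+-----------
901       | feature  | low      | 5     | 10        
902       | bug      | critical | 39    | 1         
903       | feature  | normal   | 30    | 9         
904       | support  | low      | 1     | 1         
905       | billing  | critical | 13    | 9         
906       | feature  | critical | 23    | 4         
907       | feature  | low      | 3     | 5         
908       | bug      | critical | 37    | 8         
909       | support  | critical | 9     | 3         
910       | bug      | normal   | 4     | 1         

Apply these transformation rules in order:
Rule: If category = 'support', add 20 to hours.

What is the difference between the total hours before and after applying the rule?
40

Step 1: Original sum of hours = 164
Step 2: 2 records have category = 'support'
Step 3: Each affected record changes by 20
Step 4: Total change = 2 × 20 = 40
Step 5: New sum = 164 + 40 = 204
Step 6: Difference = |204 - 164| = 40
        (Sum increased by 40)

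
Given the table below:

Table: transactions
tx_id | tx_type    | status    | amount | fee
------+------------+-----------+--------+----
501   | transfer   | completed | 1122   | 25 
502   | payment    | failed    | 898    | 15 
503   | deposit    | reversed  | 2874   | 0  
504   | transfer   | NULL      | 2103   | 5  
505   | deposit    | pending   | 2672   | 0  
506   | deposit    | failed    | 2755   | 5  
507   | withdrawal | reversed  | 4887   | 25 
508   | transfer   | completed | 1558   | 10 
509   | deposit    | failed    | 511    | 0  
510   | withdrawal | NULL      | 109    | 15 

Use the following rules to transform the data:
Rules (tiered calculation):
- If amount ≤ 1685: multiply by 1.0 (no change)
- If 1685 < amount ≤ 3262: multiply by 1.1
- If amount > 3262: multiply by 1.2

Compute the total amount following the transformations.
21506.8

Step 1: Tier 1 (amount ≤ 1685): 5 records, sum = 4198 × 1.0 = 4198.0
Step 2: Tier 2 (1685 < amount ≤ 3262): 4 records, sum = 10404 × 1.1 = 11444.4
Step 3: Tier 3 (amount > 3262): 1 records, sum = 4887 × 1.2 = 5864.4
Step 4: Final sum = 4198.0 + 11444.4 + 5864.4 = 21506.8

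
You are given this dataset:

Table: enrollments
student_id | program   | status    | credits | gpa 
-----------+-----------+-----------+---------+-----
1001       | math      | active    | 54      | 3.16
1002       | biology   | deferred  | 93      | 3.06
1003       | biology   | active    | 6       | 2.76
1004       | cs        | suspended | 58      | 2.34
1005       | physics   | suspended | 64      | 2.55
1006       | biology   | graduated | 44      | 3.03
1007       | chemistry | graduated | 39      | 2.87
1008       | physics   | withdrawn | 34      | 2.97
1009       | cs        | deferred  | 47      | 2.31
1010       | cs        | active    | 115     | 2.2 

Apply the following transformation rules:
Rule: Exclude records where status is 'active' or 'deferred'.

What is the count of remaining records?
5

Step 1: Count records to exclude
  - 3 (active) + 2 (deferred) = 5 records
Step 2: Total records: 10
Step 3: Remaining = 10 - 5 = 5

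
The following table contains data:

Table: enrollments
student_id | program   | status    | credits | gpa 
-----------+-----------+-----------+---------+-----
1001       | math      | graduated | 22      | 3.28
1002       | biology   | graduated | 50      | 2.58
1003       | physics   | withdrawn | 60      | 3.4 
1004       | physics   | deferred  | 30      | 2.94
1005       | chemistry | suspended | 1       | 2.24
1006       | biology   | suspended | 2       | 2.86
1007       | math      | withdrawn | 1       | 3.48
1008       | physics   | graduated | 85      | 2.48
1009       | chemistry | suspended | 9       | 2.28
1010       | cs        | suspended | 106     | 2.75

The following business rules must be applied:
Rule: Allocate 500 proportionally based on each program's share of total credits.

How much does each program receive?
biology: 71.04, chemistry: 13.66, cs: 144.81, math: 31.42, physics: 239.07

Step 1: Calculate total credits = 366
Step 2: Calculate each program's proportion:
  biology: 52/366 = 14.21% → 71.04
  chemistry: 10/366 = 2.73% → 13.66
  cs: 106/366 = 28.96% → 144.81
  math: 23/366 = 6.28% → 31.42
  physics: 175/366 = 47.81% → 239.07
Step 3: Verify: sum of allocations ≈ 500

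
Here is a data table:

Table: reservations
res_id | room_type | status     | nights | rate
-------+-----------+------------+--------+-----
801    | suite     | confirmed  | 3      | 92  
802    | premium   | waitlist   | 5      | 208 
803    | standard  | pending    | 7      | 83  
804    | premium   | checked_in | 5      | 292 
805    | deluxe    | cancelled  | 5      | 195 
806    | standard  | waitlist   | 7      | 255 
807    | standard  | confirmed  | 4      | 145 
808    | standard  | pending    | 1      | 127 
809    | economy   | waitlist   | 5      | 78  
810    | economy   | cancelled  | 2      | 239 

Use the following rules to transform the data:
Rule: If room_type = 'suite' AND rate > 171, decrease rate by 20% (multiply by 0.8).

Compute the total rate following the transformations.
1714

Step 1: Find records where room_type = 'suite' AND rate > 171
Step 2: 0 records match, summing to 0
Step 3: After multiplier: 0 × 0.8 = 0.0
Step 4: Unaffected records sum: 1714
Step 5: Final sum = 0.0 + 1714 = 1714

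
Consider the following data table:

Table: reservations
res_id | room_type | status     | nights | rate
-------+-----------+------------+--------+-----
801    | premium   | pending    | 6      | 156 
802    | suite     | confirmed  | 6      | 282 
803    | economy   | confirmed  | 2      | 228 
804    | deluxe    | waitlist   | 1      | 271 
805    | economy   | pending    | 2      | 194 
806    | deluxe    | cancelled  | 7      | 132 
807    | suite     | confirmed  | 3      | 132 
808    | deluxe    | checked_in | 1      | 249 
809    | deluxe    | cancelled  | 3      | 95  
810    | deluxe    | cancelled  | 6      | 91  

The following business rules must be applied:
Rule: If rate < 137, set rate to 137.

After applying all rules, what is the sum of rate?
1928

Step 1: 4 records have rate < 137
Step 2: These records originally summed to 450
Step 3: After setting to minimum: 4 × 137 = 548
Step 4: Unaffected records sum: 1380
Step 5: Final sum = 548 + 1380 = 1928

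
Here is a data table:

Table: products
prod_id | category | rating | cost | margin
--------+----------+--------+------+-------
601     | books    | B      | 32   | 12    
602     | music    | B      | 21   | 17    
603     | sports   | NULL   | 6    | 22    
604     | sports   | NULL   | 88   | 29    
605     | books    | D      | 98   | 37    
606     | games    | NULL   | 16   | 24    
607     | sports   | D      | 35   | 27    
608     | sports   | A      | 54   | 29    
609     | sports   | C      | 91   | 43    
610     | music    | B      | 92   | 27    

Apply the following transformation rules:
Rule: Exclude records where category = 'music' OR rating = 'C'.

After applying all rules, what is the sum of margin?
180

Step 1: Find records where category = 'music' OR rating = 'C'
Step 2: 3 records match, summing to 87
Step 3: Original sum: 267
Step 4: Remaining sum = 267 - 87 = 180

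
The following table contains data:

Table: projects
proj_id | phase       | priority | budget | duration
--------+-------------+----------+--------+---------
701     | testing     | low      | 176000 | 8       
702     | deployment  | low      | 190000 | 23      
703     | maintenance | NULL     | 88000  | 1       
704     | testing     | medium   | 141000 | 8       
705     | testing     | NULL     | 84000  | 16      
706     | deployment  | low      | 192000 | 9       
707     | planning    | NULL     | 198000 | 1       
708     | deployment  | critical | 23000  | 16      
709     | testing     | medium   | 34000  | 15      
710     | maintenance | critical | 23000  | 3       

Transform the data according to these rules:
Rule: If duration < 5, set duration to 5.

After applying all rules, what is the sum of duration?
110

Step 1: 3 records have duration < 5
Step 2: These records originally summed to 5
Step 3: After setting to minimum: 3 × 5 = 15
Step 4: Unaffected records sum: 95
Step 5: Final sum = 15 + 95 = 110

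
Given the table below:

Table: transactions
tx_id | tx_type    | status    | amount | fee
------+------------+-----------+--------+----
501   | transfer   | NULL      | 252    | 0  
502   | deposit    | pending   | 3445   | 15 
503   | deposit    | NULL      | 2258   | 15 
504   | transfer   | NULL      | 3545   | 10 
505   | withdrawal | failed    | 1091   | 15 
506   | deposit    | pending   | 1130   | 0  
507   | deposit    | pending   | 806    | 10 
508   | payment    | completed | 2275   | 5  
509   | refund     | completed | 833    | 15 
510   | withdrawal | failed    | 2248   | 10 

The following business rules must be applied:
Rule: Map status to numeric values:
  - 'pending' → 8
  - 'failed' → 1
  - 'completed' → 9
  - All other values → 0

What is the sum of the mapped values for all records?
44

Step 1: Apply mapping to each record
Step 2: Count by status:
  'pending': 3 records × 8 = 24
  'failed': 2 records × 1 = 2
  'completed': 2 records × 9 = 18
Step 3: Sum all mapped values = 44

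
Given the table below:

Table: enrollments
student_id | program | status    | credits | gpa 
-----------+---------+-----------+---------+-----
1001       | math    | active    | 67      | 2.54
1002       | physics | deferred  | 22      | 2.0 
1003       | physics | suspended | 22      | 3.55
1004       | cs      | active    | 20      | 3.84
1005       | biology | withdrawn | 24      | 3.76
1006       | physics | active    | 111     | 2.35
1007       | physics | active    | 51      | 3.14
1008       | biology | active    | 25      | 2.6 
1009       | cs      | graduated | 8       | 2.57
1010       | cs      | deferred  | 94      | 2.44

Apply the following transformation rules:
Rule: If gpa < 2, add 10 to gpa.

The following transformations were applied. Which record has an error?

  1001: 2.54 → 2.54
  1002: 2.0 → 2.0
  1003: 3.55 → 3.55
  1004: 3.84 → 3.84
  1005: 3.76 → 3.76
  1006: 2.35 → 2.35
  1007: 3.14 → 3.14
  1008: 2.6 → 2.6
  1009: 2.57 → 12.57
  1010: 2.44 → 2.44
Record 1009 has an error. The correct transformed value should be 2.57, not 12.57.

Step 1: Check each record against the rule
Step 2: Record 1009 has gpa = 2.57
Step 3: Since 2.57 >= 2, the bonus should not have been applied
Step 4: Correct value = 2.57, but claimed value = 12.57
Conclusion: Record 1009 has the error.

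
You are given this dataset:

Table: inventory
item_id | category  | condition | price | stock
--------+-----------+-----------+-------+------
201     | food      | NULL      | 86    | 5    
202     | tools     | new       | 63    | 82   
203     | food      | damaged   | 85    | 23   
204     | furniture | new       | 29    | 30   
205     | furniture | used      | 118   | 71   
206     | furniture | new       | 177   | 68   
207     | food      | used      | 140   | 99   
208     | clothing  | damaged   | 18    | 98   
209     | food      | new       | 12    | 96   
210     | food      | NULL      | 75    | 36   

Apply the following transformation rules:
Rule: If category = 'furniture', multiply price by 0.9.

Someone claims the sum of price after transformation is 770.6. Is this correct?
Yes, the result is correct.

Step 1: Calculate the correct sum after transformation
Step 2: Apply multiplier 0.9 to records where category = 'furniture'
Step 3: Correct result = 770.6
Step 4: Claimed result = 770.6
Step 5: 770.6 = 770.6 ✓
Conclusion: The claimed result is correct.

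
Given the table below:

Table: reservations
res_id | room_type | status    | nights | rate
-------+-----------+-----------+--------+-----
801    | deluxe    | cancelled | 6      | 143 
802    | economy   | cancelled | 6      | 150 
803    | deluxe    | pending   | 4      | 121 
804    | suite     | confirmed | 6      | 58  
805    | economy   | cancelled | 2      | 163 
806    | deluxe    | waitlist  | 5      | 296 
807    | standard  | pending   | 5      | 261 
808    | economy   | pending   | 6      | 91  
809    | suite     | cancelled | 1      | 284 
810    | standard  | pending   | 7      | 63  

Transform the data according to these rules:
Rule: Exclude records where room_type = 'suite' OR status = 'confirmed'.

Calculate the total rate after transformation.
1288

Step 1: Find records where room_type = 'suite' OR status = 'confirmed'
Step 2: 2 records match, summing to 342
Step 3: Original sum: 1630
Step 4: Remaining sum = 1630 - 342 = 1288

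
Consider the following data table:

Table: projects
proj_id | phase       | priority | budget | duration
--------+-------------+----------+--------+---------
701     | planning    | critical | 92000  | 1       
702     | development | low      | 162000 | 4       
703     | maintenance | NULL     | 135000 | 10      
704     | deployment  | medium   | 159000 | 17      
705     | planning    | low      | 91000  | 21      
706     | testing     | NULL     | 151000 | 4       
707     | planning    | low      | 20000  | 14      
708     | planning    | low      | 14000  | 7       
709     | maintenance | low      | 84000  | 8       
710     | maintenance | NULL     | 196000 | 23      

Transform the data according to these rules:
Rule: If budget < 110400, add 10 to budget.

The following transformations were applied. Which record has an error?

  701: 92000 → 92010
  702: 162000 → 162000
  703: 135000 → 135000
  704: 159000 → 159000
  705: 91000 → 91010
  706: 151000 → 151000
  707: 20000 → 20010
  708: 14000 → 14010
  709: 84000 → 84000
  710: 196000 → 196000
Record 709 has an error. The correct transformed value should be 84010, not 84000.

Step 1: Check each record against the rule
Step 2: Record 709 has budget = 84000
Step 3: Since 84000 < 110400, the bonus should have been applied
Step 4: Correct value = 84010, but claimed value = 84000
Conclusion: Record 709 has the error.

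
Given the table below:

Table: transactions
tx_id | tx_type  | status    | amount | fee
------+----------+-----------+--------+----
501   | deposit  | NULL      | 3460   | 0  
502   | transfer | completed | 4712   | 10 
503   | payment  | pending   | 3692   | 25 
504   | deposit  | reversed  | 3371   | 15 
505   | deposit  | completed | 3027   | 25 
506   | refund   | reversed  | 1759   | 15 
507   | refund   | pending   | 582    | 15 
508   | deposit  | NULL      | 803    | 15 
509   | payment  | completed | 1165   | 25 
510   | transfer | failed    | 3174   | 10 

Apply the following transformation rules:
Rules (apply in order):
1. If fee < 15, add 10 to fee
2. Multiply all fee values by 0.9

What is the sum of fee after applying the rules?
166.5

Step 1: Apply Rule 1 - Add 10 to records with fee < 15
  - 3 records affected: 20 + (3 × 10) = 50
  - Unaffected records: 135
  - Sum after Rule 1: 185
Step 2: Apply Rule 2 - Multiply all by 0.9
  - 185 × 0.9 = 166.5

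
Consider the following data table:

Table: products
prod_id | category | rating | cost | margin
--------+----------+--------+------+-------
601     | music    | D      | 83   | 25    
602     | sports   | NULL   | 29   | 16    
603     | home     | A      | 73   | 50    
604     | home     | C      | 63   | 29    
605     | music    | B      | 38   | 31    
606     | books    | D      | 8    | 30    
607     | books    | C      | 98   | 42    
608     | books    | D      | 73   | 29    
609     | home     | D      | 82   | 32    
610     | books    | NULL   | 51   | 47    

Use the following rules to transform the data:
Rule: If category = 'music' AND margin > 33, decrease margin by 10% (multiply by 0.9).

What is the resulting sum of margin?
331

Step 1: Find records where category = 'music' AND margin > 33
Step 2: 0 records match, summing to 0
Step 3: After multiplier: 0 × 0.9 = 0.0
Step 4: Unaffected records sum: 331
Step 5: Final sum = 0.0 + 331 = 331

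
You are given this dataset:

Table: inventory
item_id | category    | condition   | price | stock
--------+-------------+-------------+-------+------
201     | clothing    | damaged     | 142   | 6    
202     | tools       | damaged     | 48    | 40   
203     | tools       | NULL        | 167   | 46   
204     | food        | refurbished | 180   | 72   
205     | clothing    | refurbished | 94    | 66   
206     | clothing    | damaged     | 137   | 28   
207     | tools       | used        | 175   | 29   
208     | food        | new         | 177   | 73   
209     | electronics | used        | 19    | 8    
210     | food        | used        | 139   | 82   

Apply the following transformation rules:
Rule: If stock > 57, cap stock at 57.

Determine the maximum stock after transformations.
57

Step 1: Original maximum stock = 82
Step 2: Apply cap at 57
Step 3: 4 records had stock > 57 and were capped
Step 4: Maximum after transformation = 57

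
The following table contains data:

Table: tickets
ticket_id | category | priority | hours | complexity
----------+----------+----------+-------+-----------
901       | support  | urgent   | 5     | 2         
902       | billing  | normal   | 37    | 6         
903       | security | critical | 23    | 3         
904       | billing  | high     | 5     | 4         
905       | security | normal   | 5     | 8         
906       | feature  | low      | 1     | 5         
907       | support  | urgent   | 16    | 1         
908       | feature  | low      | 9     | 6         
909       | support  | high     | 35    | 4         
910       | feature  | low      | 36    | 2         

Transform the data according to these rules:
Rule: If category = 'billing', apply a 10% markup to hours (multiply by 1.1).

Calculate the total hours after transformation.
176.2

Step 1: Records with category = 'billing' have total hours = 42
Step 2: Apply multiplier: 42 × 1.1 = 46.2
Step 3: Other records total: 130
Step 4: Final sum = 46.2 + 130 = 176.2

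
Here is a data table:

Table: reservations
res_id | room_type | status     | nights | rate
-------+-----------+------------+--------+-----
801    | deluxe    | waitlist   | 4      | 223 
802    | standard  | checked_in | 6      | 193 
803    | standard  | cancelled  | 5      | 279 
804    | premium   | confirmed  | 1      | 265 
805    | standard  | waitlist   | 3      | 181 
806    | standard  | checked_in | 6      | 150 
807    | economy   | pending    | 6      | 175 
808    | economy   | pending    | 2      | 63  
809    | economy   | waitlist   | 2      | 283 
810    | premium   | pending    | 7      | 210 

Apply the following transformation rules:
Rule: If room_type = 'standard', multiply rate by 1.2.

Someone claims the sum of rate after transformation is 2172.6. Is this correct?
No, the correct result is 2182.6.

Step 1: Calculate the correct sum after transformation
Step 2: Apply multiplier 1.2 to records where room_type = 'standard'
Step 3: Correct result = 2182.6
Step 4: Claimed result = 2172.6
Step 5: 2182.6 ≠ 2172.6
Conclusion: The claimed result is incorrect. The correct answer is 2182.6.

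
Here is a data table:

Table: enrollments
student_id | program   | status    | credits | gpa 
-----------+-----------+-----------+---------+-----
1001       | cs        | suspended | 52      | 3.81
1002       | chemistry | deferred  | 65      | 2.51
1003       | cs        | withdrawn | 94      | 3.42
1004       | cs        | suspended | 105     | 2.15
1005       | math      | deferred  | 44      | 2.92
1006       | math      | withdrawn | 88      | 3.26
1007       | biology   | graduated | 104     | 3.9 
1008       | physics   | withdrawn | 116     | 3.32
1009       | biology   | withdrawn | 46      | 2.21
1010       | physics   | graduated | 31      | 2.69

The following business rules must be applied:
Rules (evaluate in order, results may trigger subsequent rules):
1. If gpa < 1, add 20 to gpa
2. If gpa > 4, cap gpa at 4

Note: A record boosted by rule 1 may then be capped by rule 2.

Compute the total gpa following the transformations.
30.19

Step 1: Apply rule 1 to records with gpa < 1
  - 0 records get bonus of 20
  - Of these, 0 records then exceed 4 and get capped
Step 2: Apply rule 2 to records with gpa > 4
  - 0 records (original) are capped
Step 3: Calculate final sum = 30.19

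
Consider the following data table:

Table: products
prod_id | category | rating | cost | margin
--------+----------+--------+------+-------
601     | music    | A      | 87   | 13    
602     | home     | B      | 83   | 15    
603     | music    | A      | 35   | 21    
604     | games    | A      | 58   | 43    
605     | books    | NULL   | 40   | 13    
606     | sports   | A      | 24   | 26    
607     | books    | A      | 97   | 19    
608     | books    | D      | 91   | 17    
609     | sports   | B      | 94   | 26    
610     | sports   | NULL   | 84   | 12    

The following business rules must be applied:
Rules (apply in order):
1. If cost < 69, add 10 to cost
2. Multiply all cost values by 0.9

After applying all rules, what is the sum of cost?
659.7

Step 1: Apply Rule 1 - Add 10 to records with cost < 69
  - 4 records affected: 157 + (4 × 10) = 197
  - Unaffected records: 536
  - Sum after Rule 1: 733
Step 2: Apply Rule 2 - Multiply all by 0.9
  - 733 × 0.9 = 659.7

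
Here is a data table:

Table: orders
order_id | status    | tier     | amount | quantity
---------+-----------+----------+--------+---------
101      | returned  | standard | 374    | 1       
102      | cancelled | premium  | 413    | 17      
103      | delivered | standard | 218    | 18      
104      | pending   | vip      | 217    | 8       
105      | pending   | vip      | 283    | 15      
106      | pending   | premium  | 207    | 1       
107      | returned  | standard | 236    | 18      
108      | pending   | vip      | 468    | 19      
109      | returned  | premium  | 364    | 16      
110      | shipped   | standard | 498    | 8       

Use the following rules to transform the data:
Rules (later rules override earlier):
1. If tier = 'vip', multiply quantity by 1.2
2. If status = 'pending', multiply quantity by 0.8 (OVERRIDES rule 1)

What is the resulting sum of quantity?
112.4

Step 1: Rule 2 takes priority for records with status = 'pending'
  - 4 records: 43 × 0.8 = 34.4
Step 2: Rule 1 applies to remaining records with tier = 'vip'
  - 0 records: 0 × 1.2 = 0.0
Step 3: Other records unchanged: 78
Step 4: Final sum = 34.4 + 0.0 + 78 = 112.4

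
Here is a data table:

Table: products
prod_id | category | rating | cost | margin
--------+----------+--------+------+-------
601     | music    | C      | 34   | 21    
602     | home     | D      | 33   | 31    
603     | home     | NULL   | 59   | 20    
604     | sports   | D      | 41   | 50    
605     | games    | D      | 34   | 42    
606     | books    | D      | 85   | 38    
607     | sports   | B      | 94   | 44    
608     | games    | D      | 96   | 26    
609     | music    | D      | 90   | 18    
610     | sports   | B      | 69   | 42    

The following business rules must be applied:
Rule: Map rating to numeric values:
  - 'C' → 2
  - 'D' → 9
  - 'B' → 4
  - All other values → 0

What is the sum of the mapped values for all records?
64

Step 1: Apply mapping to each record
Step 2: Count by status:
  'C': 1 records × 2 = 2
  'D': 6 records × 9 = 54
  'B': 2 records × 4 = 8
Step 3: Sum all mapped values = 64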